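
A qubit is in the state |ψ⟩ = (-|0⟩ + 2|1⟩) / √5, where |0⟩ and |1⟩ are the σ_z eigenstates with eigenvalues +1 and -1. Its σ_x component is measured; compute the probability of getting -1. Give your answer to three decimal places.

|-x⟩ = (|0⟩ - |1⟩)/√2, so ⟨-x|ψ⟩ = (-3) / (√2·√5).
P = |-3|² / 10 = 9/10.

0.900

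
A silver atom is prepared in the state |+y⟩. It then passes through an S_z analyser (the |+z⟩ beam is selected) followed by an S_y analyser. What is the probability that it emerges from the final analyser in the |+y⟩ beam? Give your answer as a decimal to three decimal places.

First analyser (S_z): from |+y⟩, P(|+z⟩) = 1/2.
After stage 1 the state is |+z⟩; P(|+y⟩) = |⟨+y|+z⟩|² = 1/2.
Joint probability = 1/2 × 1/2 = 0.250.

0.250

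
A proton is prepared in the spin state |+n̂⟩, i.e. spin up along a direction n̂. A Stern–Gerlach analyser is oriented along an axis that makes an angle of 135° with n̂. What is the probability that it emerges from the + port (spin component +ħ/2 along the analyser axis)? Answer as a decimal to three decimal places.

0.146

For spin-½, the probability of finding spin-up along an axis at angle θ to the initial spin direction is cos²(θ/2); spin-down is sin²(θ/2).
θ = 135°, so P = cos²(67.5°) ≈ 0.146.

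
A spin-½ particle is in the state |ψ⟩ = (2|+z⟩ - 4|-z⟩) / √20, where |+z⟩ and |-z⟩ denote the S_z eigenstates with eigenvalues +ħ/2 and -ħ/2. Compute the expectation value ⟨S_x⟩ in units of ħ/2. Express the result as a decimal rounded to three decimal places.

-0.800

⟨σ_x⟩ = 2 Re(a* b)/(|a|²+|b|²) with a = 2, b = -4.
a* b = -8, so ⟨σ_x⟩ = -16/20.
⟨S_x⟩ = (ħ/2)·⟨σ_x⟩.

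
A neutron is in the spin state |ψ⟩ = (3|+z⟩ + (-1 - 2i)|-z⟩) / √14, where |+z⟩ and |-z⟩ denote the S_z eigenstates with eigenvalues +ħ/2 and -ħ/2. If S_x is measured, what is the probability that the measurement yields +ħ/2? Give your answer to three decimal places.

|+x⟩ = (|+z⟩ + |-z⟩)/√2, so ⟨+x|ψ⟩ = (2 - 2i) / (√2·√14).
P = |2 - 2i|² / 28 = 8/28.

0.286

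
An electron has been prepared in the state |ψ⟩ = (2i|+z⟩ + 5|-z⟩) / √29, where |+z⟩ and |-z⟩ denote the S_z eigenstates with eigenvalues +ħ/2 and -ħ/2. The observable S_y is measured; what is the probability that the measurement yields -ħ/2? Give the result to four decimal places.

0.8448

|-y⟩ = (|+z⟩ - i|-z⟩)/√2, so ⟨-y|ψ⟩ = (7i) / (√2·√29).
P = |7i|² / 58 = 49/58.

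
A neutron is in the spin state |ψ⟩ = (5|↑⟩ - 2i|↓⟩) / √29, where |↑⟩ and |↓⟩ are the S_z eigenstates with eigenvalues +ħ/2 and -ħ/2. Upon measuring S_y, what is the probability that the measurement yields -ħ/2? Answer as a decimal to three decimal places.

|-y⟩ = (|↑⟩ - i|↓⟩)/√2, so ⟨-y|ψ⟩ = (7) / (√2·√29).
P = |7|² / 58 = 49/58.

0.845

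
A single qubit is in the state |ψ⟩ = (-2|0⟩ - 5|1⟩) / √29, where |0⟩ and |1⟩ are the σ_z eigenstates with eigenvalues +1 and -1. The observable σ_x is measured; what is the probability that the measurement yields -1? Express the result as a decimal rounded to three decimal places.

|-x⟩ = (|0⟩ - |1⟩)/√2, so ⟨-x|ψ⟩ = (3) / (√2·√29).
P = |3|² / 58 = 9/58.

0.155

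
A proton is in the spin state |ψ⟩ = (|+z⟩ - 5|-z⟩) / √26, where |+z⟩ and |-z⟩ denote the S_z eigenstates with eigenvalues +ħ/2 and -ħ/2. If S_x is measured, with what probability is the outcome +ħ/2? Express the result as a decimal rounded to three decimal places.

|+x⟩ = (|+z⟩ + |-z⟩)/√2, so ⟨+x|ψ⟩ = (-4) / (√2·√26).
P = |-4|² / 52 = 16/52.

0.308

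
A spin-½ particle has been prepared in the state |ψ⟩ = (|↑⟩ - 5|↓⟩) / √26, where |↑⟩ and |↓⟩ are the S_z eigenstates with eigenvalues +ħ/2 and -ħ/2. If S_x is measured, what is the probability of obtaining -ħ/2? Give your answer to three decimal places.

0.692

|-x⟩ = (|↑⟩ - |↓⟩)/√2, so ⟨-x|ψ⟩ = (6) / (√2·√26).
P = |6|² / 52 = 36/52.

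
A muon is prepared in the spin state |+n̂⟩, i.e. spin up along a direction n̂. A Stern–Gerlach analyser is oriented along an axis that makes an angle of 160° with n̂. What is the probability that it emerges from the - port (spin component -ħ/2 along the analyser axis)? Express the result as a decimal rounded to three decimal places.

For spin-½, the probability of finding spin-up along an axis at angle θ to the initial spin direction is cos²(θ/2); spin-down is sin²(θ/2).
θ = 160°, so P = sin²(80°) ≈ 0.970.

0.970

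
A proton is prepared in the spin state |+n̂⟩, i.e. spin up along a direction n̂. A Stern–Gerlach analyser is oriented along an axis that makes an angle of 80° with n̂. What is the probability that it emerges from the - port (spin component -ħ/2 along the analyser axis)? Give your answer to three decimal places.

For spin-½, the probability of finding spin-up along an axis at angle θ to the initial spin direction is cos²(θ/2); spin-down is sin²(θ/2).
θ = 80°, so P = sin²(40°) ≈ 0.413.

0.413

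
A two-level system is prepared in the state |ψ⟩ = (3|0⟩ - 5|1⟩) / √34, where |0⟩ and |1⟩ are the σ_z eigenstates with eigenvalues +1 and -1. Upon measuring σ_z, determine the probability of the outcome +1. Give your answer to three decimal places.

The +1 outcome corresponds to |0⟩. Its amplitude in |ψ⟩ is 3/√34.
P = |3|² / 34 = 9/34.

0.265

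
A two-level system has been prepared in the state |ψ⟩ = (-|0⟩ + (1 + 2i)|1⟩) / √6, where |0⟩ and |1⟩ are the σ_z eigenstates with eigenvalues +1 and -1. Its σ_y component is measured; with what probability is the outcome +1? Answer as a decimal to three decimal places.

0.167

|+y⟩ = (|0⟩ + i|1⟩)/√2, so ⟨+y|ψ⟩ = (1 - i) / (√2·√6).
P = |1 - i|² / 12 = 2/12.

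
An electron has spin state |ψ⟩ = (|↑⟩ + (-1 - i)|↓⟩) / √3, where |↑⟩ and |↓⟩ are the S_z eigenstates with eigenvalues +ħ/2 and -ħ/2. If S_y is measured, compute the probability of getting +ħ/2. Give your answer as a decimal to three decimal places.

|+y⟩ = (|↑⟩ + i|↓⟩)/√2, so ⟨+y|ψ⟩ = (i) / (√2·√3).
P = |i|² / 6 = 1/6.

0.167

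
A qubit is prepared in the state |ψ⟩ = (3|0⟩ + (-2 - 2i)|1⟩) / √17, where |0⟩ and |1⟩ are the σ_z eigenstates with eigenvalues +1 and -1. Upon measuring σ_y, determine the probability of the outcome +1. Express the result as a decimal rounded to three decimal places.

|+y⟩ = (|0⟩ + i|1⟩)/√2, so ⟨+y|ψ⟩ = (1 + 2i) / (√2·√17).
P = |1 + 2i|² / 34 = 5/34.

0.147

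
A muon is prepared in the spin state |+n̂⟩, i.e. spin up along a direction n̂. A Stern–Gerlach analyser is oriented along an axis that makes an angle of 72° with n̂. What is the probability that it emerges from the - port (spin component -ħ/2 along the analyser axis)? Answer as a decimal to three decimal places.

0.345

For spin-½, the probability of finding spin-up along an axis at angle θ to the initial spin direction is cos²(θ/2); spin-down is sin²(θ/2).
θ = 72°, so P = sin²(36°) ≈ 0.345.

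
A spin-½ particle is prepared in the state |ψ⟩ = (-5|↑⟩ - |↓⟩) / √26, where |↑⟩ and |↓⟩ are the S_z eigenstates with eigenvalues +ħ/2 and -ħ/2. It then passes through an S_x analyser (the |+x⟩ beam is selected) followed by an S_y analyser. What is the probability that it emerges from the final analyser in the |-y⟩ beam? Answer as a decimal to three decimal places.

First analyser (S_x): P(|+x⟩) = |⟨+x|ψ⟩|² = 36/52.
After stage 1 the state is |+x⟩; P(|-y⟩) = |⟨-y|+x⟩|² = 1/2.
Joint probability = 36/52 × 1/2 = 0.346.

0.346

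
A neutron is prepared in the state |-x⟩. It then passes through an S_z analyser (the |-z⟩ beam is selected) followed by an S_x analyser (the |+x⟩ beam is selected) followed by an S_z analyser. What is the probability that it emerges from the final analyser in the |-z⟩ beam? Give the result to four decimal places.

First analyser (S_z): from |-x⟩, P(|-z⟩) = 1/2.
After stage 1 the state is |-z⟩; P(|+x⟩) = |⟨+x|-z⟩|² = 1/2.
After stage 2 the state is |+x⟩; P(|-z⟩) = |⟨-z|+x⟩|² = 1/2.
Joint probability = 1/2 × 1/2 × 1/2 = 0.1250.

0.1250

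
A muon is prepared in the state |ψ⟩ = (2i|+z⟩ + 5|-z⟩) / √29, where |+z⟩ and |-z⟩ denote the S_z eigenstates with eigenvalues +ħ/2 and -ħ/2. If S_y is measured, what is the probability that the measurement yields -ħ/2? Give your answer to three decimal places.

0.845

|-y⟩ = (|+z⟩ - i|-z⟩)/√2, so ⟨-y|ψ⟩ = (7i) / (√2·√29).
P = |7i|² / 58 = 49/58.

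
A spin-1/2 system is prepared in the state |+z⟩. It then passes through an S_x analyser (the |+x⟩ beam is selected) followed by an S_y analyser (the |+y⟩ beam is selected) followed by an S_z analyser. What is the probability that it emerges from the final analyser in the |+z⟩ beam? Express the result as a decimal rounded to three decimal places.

0.125

First analyser (S_x): from |+z⟩, P(|+x⟩) = 1/2.
After stage 1 the state is |+x⟩; P(|+y⟩) = |⟨+y|+x⟩|² = 1/2.
After stage 2 the state is |+y⟩; P(|+z⟩) = |⟨+z|+y⟩|² = 1/2.
Joint probability = 1/2 × 1/2 × 1/2 = 0.125.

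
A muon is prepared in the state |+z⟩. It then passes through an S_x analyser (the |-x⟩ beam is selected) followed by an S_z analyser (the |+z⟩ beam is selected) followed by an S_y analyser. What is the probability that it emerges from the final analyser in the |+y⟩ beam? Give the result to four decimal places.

0.1250

First analyser (S_x): from |+z⟩, P(|-x⟩) = 1/2.
After stage 1 the state is |-x⟩; P(|+z⟩) = |⟨+z|-x⟩|² = 1/2.
After stage 2 the state is |+z⟩; P(|+y⟩) = |⟨+y|+z⟩|² = 1/2.
Joint probability = 1/2 × 1/2 × 1/2 = 0.1250.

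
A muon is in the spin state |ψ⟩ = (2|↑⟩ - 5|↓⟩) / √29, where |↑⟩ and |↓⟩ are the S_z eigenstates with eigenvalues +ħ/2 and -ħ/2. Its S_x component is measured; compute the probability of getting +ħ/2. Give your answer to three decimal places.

0.155

|+x⟩ = (|↑⟩ + |↓⟩)/√2, so ⟨+x|ψ⟩ = (-3) / (√2·√29).
P = |-3|² / 58 = 9/58.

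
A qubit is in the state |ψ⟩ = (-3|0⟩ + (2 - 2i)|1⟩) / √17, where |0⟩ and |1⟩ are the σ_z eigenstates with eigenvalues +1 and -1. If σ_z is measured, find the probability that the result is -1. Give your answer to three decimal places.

0.471

The -1 outcome corresponds to |1⟩. Its amplitude in |ψ⟩ is (2 - 2i)/√17.
P = |2 - 2i|² / 17 = 8/17.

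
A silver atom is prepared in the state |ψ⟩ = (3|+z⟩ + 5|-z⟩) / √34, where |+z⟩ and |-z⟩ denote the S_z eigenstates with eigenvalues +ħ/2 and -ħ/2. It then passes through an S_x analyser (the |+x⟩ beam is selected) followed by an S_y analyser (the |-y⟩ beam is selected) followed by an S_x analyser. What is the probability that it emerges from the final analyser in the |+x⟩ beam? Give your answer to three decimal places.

0.235

First analyser (S_x): P(|+x⟩) = |⟨+x|ψ⟩|² = 64/68.
After stage 1 the state is |+x⟩; P(|-y⟩) = |⟨-y|+x⟩|² = 1/2.
After stage 2 the state is |-y⟩; P(|+x⟩) = |⟨+x|-y⟩|² = 1/2.
Joint probability = 64/68 × 1/2 × 1/2 = 0.235.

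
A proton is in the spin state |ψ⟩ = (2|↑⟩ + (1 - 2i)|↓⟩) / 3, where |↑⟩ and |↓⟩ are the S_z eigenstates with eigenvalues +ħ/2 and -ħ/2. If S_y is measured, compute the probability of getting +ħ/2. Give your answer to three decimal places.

0.056

|+y⟩ = (|↑⟩ + i|↓⟩)/√2, so ⟨+y|ψ⟩ = (-i) / (√2·3).
P = |-i|² / 18 = 1/18.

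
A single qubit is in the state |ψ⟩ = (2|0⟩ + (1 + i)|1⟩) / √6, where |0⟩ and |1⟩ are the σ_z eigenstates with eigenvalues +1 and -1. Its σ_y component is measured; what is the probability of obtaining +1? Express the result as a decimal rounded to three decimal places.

|+y⟩ = (|0⟩ + i|1⟩)/√2, so ⟨+y|ψ⟩ = (3 - i) / (√2·√6).
P = |3 - i|² / 12 = 10/12.

0.833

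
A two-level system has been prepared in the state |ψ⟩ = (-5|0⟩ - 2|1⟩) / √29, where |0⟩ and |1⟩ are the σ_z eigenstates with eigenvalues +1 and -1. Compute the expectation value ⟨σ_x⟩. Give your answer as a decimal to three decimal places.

⟨σ_x⟩ = 2 Re(a* b)/(|a|²+|b|²) with a = -5, b = -2.
a* b = 10, so ⟨σ_x⟩ = 20/29.

0.690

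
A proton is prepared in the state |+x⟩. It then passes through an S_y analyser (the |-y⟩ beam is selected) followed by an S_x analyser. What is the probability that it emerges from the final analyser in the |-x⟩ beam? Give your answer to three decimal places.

0.250

First analyser (S_y): from |+x⟩, P(|-y⟩) = 1/2.
After stage 1 the state is |-y⟩; P(|-x⟩) = |⟨-x|-y⟩|² = 1/2.
Joint probability = 1/2 × 1/2 = 0.250.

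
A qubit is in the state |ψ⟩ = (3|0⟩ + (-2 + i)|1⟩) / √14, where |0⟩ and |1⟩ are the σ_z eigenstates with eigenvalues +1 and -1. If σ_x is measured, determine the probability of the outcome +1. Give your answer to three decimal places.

|+x⟩ = (|0⟩ + |1⟩)/√2, so ⟨+x|ψ⟩ = (1 + i) / (√2·√14).
P = |1 + i|² / 28 = 2/28.

0.071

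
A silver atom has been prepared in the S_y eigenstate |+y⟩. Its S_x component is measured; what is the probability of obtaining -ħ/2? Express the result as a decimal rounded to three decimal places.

In the S_z basis, |+y⟩ = (|+z⟩ + i|-z⟩)/√2 and |-x⟩ = (|+z⟩ - |-z⟩)/√2.
|⟨-x|+y⟩|² = 1/2.

0.500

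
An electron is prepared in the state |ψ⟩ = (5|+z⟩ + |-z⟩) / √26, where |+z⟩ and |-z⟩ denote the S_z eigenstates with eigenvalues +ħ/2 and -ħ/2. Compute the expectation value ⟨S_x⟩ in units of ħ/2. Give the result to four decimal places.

⟨σ_x⟩ = 2 Re(a* b)/(|a|²+|b|²) with a = 5, b = 1.
a* b = 5, so ⟨σ_x⟩ = 10/26.
⟨S_x⟩ = (ħ/2)·⟨σ_x⟩.

0.3846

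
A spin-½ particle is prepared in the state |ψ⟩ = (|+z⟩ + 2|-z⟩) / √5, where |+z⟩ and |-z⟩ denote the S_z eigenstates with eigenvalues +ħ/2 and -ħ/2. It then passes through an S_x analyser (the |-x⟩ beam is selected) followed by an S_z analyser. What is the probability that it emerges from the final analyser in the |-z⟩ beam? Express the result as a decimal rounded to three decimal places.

0.050

First analyser (S_x): P(|-x⟩) = |⟨-x|ψ⟩|² = 1/10.
After stage 1 the state is |-x⟩; P(|-z⟩) = |⟨-z|-x⟩|² = 1/2.
Joint probability = 1/10 × 1/2 = 0.050.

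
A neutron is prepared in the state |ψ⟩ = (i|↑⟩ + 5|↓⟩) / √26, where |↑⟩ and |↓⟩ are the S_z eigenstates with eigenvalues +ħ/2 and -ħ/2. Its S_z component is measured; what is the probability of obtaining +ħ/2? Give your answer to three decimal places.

The +ħ/2 outcome corresponds to |↑⟩. Its amplitude in |ψ⟩ is i/√26.
P = |i|² / 26 = 1/26.

0.038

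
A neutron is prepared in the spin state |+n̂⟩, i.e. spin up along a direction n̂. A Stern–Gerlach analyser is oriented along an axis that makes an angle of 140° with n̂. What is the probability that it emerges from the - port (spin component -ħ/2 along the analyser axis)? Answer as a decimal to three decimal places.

For spin-½, the probability of finding spin-up along an axis at angle θ to the initial spin direction is cos²(θ/2); spin-down is sin²(θ/2).
θ = 140°, so P = sin²(70°) ≈ 0.883.

0.883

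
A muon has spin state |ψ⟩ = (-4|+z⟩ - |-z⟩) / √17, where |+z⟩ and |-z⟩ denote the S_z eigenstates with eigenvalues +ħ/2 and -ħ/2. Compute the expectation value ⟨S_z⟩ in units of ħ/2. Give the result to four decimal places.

0.8824

⟨σ_z⟩ = |a|² - |b|² divided by |a|²+|b|², with a, b the |+z⟩, |-z⟩ amplitudes.
= (16 - 1)/17 = 15/17.
⟨S_z⟩ = (ħ/2)·⟨σ_z⟩.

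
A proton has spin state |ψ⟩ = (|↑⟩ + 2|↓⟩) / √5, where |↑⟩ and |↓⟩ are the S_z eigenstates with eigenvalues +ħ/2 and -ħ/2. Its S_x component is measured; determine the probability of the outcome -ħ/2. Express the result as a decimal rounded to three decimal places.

0.100

|-x⟩ = (|↑⟩ - |↓⟩)/√2, so ⟨-x|ψ⟩ = (-1) / (√2·√5).
P = |-1|² / 10 = 1/10.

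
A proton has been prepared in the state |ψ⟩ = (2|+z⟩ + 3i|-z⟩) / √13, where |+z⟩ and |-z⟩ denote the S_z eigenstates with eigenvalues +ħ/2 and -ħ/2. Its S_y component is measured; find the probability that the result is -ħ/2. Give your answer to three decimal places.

|-y⟩ = (|+z⟩ - i|-z⟩)/√2, so ⟨-y|ψ⟩ = (-1) / (√2·√13).
P = |-1|² / 26 = 1/26.

0.038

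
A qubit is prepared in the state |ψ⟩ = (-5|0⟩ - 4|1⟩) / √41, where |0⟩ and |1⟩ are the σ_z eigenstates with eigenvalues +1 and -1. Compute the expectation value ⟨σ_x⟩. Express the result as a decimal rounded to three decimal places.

⟨σ_x⟩ = 2 Re(a* b)/(|a|²+|b|²) with a = -5, b = -4.
a* b = 20, so ⟨σ_x⟩ = 40/41.

0.976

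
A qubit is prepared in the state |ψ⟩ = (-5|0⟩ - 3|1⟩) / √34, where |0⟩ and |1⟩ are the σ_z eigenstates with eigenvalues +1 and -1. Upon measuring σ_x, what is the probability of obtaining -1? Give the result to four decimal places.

|-x⟩ = (|0⟩ - |1⟩)/√2, so ⟨-x|ψ⟩ = (-2) / (√2·√34).
P = |-2|² / 68 = 4/68.

0.0588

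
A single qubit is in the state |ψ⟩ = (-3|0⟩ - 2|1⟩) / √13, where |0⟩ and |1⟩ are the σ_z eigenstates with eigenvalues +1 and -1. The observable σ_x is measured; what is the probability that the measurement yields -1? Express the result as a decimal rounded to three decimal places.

|-x⟩ = (|0⟩ - |1⟩)/√2, so ⟨-x|ψ⟩ = (-1) / (√2·√13).
P = |-1|² / 26 = 1/26.

0.038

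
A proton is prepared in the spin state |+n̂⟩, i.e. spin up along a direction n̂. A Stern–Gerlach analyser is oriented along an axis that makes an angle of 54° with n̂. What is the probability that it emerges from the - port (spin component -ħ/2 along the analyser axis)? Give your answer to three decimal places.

0.206

For spin-½, the probability of finding spin-up along an axis at angle θ to the initial spin direction is cos²(θ/2); spin-down is sin²(θ/2).
θ = 54°, so P = sin²(27°) ≈ 0.206.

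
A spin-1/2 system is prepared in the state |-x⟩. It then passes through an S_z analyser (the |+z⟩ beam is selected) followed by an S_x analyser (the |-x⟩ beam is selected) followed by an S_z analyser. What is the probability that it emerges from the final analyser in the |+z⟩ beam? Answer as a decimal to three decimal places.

First analyser (S_z): from |-x⟩, P(|+z⟩) = 1/2.
After stage 1 the state is |+z⟩; P(|-x⟩) = |⟨-x|+z⟩|² = 1/2.
After stage 2 the state is |-x⟩; P(|+z⟩) = |⟨+z|-x⟩|² = 1/2.
Joint probability = 1/2 × 1/2 × 1/2 = 0.125.

0.125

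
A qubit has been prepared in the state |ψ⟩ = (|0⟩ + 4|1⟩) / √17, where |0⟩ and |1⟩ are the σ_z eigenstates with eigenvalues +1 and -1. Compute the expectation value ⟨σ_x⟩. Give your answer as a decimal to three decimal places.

0.471

⟨σ_x⟩ = 2 Re(a* b)/(|a|²+|b|²) with a = 1, b = 4.
a* b = 4, so ⟨σ_x⟩ = 8/17.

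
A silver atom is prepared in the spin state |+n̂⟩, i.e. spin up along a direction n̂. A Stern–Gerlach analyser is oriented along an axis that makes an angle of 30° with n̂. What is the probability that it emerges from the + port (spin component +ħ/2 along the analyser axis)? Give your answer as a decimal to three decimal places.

0.933

For spin-½, the probability of finding spin-up along an axis at angle θ to the initial spin direction is cos²(θ/2); spin-down is sin²(θ/2).
θ = 30°, so P = cos²(15°) ≈ 0.933.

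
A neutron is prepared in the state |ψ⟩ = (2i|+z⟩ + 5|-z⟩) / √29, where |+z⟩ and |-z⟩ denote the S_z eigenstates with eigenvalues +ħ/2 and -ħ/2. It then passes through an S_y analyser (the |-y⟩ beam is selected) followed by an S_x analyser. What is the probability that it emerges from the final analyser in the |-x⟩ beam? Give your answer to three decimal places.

First analyser (S_y): P(|-y⟩) = |⟨-y|ψ⟩|² = 49/58.
After stage 1 the state is |-y⟩; P(|-x⟩) = |⟨-x|-y⟩|² = 1/2.
Joint probability = 49/58 × 1/2 = 0.422.

0.422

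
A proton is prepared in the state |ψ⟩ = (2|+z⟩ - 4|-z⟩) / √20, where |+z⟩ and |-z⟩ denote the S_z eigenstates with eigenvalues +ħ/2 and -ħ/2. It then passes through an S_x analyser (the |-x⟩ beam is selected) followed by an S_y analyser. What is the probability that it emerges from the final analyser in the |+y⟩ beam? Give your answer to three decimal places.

First analyser (S_x): P(|-x⟩) = |⟨-x|ψ⟩|² = 36/40.
After stage 1 the state is |-x⟩; P(|+y⟩) = |⟨+y|-x⟩|² = 1/2.
Joint probability = 36/40 × 1/2 = 0.450.

0.450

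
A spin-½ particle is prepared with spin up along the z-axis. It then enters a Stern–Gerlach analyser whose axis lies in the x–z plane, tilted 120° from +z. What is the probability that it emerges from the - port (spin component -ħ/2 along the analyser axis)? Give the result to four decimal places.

0.7500

For spin-½, the probability of finding spin-up along an axis at angle θ to the initial spin direction is cos²(θ/2); spin-down is sin²(θ/2).
θ = 120°, so P = sin²(60°) ≈ 0.7500.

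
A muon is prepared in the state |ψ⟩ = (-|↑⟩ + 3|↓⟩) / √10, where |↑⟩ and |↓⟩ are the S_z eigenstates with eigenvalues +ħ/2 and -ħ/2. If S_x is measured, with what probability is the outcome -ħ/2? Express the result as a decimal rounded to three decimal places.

|-x⟩ = (|↑⟩ - |↓⟩)/√2, so ⟨-x|ψ⟩ = (-4) / (√2·√10).
P = |-4|² / 20 = 16/20.

0.800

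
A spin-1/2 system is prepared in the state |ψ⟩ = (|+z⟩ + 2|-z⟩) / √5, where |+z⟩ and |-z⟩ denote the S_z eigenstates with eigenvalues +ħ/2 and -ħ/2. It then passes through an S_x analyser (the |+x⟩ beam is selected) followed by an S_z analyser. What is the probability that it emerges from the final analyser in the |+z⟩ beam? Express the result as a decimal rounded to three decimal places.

0.450

First analyser (S_x): P(|+x⟩) = |⟨+x|ψ⟩|² = 9/10.
After stage 1 the state is |+x⟩; P(|+z⟩) = |⟨+z|+x⟩|² = 1/2.
Joint probability = 9/10 × 1/2 = 0.450.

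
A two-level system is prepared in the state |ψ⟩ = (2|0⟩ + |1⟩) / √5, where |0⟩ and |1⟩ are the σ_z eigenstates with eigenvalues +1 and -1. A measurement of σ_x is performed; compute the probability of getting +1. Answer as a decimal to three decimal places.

0.900

|+x⟩ = (|0⟩ + |1⟩)/√2, so ⟨+x|ψ⟩ = (3) / (√2·√5).
P = |3|² / 10 = 9/10.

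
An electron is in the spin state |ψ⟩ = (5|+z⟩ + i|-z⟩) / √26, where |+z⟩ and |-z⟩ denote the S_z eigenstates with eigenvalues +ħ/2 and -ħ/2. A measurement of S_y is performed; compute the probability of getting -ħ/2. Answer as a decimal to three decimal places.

|-y⟩ = (|+z⟩ - i|-z⟩)/√2, so ⟨-y|ψ⟩ = (4) / (√2·√26).
P = |4|² / 52 = 16/52.

0.308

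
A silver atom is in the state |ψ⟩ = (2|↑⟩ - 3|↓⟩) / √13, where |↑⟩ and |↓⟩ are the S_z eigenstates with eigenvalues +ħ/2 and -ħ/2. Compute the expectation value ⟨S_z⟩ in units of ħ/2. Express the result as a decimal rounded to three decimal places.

⟨σ_z⟩ = |a|² - |b|² divided by |a|²+|b|², with a, b the |↑⟩, |↓⟩ amplitudes.
= (4 - 9)/13 = -5/13.
⟨S_z⟩ = (ħ/2)·⟨σ_z⟩.

-0.385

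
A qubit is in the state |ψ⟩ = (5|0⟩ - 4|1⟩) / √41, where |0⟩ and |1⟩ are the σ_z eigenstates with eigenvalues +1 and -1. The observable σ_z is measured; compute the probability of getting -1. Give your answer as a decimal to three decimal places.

0.390

The -1 outcome corresponds to |1⟩. Its amplitude in |ψ⟩ is -4/√41.
P = |-4|² / 41 = 16/41.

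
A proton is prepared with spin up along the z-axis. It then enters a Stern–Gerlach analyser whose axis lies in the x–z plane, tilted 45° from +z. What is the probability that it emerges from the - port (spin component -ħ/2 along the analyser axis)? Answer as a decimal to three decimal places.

0.146

For spin-½, the probability of finding spin-up along an axis at angle θ to the initial spin direction is cos²(θ/2); spin-down is sin²(θ/2).
θ = 45°, so P = sin²(22.5°) ≈ 0.146.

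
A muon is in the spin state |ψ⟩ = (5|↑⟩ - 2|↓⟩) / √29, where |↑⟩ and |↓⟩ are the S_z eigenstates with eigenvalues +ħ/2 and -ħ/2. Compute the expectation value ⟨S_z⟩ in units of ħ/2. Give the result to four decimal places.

⟨σ_z⟩ = |a|² - |b|² divided by |a|²+|b|², with a, b the |↑⟩, |↓⟩ amplitudes.
= (25 - 4)/29 = 21/29.
⟨S_z⟩ = (ħ/2)·⟨σ_z⟩.

0.7241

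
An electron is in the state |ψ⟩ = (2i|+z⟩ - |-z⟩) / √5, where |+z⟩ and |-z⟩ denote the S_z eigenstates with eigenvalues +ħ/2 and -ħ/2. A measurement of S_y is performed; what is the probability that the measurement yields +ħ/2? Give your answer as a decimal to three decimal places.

0.900

|+y⟩ = (|+z⟩ + i|-z⟩)/√2, so ⟨+y|ψ⟩ = (3i) / (√2·√5).
P = |3i|² / 10 = 9/10.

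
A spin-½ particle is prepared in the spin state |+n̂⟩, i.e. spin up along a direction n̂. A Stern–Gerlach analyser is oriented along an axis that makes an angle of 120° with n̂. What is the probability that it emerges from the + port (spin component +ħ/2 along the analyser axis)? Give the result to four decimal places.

For spin-½, the probability of finding spin-up along an axis at angle θ to the initial spin direction is cos²(θ/2); spin-down is sin²(θ/2).
θ = 120°, so P = cos²(60°) ≈ 0.2500.

0.2500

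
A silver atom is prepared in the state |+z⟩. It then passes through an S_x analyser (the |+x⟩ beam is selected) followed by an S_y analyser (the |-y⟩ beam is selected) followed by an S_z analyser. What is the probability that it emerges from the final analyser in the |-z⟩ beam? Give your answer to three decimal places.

0.125

First analyser (S_x): from |+z⟩, P(|+x⟩) = 1/2.
After stage 1 the state is |+x⟩; P(|-y⟩) = |⟨-y|+x⟩|² = 1/2.
After stage 2 the state is |-y⟩; P(|-z⟩) = |⟨-z|-y⟩|² = 1/2.
Joint probability = 1/2 × 1/2 × 1/2 = 0.125.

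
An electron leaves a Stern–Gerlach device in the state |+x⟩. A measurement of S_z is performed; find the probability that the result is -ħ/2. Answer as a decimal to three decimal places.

0.500

In the S_z basis, |+x⟩ = (|+z⟩ + |-z⟩)/√2 and |-z⟩ = |-z⟩.
|⟨-z|+x⟩|² = 1/2.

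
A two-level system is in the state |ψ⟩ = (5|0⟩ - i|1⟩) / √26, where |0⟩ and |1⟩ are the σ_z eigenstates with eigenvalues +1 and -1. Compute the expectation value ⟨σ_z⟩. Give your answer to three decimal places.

0.923

⟨σ_z⟩ = |a|² - |b|² divided by |a|²+|b|², with a, b the |0⟩, |1⟩ amplitudes.
= (25 - 1)/26 = 24/26.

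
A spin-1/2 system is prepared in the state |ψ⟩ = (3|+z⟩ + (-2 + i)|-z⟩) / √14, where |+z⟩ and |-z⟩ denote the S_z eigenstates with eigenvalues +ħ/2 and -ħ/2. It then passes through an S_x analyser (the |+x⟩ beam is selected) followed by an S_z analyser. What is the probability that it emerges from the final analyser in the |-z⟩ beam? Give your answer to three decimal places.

First analyser (S_x): P(|+x⟩) = |⟨+x|ψ⟩|² = 2/28.
After stage 1 the state is |+x⟩; P(|-z⟩) = |⟨-z|+x⟩|² = 1/2.
Joint probability = 2/28 × 1/2 = 0.036.

0.036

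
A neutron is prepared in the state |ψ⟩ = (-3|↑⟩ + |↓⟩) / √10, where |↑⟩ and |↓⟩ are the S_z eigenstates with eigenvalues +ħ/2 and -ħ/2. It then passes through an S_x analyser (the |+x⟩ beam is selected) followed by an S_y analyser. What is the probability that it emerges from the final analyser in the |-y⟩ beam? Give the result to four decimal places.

0.1000

First analyser (S_x): P(|+x⟩) = |⟨+x|ψ⟩|² = 4/20.
After stage 1 the state is |+x⟩; P(|-y⟩) = |⟨-y|+x⟩|² = 1/2.
Joint probability = 4/20 × 1/2 = 0.1000.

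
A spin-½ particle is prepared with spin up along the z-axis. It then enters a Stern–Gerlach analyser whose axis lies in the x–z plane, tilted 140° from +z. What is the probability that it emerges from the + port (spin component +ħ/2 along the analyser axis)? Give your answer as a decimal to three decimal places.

0.117

For spin-½, the probability of finding spin-up along an axis at angle θ to the initial spin direction is cos²(θ/2); spin-down is sin²(θ/2).
θ = 140°, so P = cos²(70°) ≈ 0.117.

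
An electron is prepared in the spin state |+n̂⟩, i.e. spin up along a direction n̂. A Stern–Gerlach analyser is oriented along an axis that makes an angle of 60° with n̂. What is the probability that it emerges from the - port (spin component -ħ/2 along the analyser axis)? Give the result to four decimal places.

For spin-½, the probability of finding spin-up along an axis at angle θ to the initial spin direction is cos²(θ/2); spin-down is sin²(θ/2).
θ = 60°, so P = sin²(30°) ≈ 0.2500.

0.2500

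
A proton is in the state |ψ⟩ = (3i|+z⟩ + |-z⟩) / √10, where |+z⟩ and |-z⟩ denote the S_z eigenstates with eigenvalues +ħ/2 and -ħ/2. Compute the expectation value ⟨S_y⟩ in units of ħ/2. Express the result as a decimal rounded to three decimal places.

⟨σ_y⟩ = 2 Im(a* b)/(|a|²+|b|²) with a = 3i, b = 1.
a* b = -3i, so ⟨σ_y⟩ = -6/10.
⟨S_y⟩ = (ħ/2)·⟨σ_y⟩.

-0.600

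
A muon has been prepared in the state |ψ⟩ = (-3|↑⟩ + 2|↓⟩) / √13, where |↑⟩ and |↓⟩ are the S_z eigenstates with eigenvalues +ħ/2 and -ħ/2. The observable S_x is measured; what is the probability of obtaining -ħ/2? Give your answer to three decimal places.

|-x⟩ = (|↑⟩ - |↓⟩)/√2, so ⟨-x|ψ⟩ = (-5) / (√2·√13).
P = |-5|² / 26 = 25/26.

0.962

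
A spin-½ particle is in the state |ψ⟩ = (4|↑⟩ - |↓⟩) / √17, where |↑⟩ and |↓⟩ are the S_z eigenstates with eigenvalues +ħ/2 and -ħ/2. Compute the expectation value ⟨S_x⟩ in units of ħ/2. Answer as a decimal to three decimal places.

-0.471

⟨σ_x⟩ = 2 Re(a* b)/(|a|²+|b|²) with a = 4, b = -1.
a* b = -4, so ⟨σ_x⟩ = -8/17.
⟨S_x⟩ = (ħ/2)·⟨σ_x⟩.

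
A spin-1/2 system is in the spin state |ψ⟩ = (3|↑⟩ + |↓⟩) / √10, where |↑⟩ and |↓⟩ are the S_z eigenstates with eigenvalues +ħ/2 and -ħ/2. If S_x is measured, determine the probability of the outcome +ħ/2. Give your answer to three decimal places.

|+x⟩ = (|↑⟩ + |↓⟩)/√2, so ⟨+x|ψ⟩ = (4) / (√2·√10).
P = |4|² / 20 = 16/20.

0.800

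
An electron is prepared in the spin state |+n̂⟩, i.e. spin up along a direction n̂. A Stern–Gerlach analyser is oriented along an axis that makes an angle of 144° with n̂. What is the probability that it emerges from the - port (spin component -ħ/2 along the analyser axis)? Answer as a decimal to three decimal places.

For spin-½, the probability of finding spin-up along an axis at angle θ to the initial spin direction is cos²(θ/2); spin-down is sin²(θ/2).
θ = 144°, so P = sin²(72°) ≈ 0.905.

0.905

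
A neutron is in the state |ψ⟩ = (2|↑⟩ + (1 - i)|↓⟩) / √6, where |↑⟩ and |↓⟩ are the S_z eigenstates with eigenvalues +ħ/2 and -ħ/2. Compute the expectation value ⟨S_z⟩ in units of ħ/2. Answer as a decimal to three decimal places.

0.333

⟨σ_z⟩ = |a|² - |b|² divided by |a|²+|b|², with a, b the |↑⟩, |↓⟩ amplitudes.
= (4 - 2)/6 = 2/6.
⟨S_z⟩ = (ħ/2)·⟨σ_z⟩.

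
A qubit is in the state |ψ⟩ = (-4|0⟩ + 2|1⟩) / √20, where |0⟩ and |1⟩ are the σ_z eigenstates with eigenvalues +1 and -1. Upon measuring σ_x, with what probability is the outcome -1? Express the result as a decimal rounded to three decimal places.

0.900

|-x⟩ = (|0⟩ - |1⟩)/√2, so ⟨-x|ψ⟩ = (-6) / (√2·√20).
P = |-6|² / 40 = 36/40.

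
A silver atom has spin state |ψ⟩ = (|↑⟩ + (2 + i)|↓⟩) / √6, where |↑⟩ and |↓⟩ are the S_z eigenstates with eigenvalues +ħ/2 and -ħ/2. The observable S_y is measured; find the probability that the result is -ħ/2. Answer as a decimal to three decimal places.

|-y⟩ = (|↑⟩ - i|↓⟩)/√2, so ⟨-y|ψ⟩ = (2i) / (√2·√6).
P = |2i|² / 12 = 4/12.

0.333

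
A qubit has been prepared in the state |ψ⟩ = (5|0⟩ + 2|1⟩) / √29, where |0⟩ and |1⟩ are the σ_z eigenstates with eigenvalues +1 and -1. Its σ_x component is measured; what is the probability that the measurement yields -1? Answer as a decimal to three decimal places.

0.155

|-x⟩ = (|0⟩ - |1⟩)/√2, so ⟨-x|ψ⟩ = (3) / (√2·√29).
P = |3|² / 58 = 9/58.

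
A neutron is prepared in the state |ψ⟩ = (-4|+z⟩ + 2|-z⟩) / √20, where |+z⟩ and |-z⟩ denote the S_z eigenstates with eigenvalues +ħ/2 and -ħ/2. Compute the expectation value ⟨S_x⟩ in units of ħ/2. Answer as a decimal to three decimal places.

-0.800

⟨σ_x⟩ = 2 Re(a* b)/(|a|²+|b|²) with a = -4, b = 2.
a* b = -8, so ⟨σ_x⟩ = -16/20.
⟨S_x⟩ = (ħ/2)·⟨σ_x⟩.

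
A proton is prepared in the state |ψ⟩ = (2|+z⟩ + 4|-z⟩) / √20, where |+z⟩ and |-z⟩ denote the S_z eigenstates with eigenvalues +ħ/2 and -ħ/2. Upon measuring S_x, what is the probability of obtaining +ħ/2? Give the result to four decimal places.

0.9000

|+x⟩ = (|+z⟩ + |-z⟩)/√2, so ⟨+x|ψ⟩ = (6) / (√2·√20).
P = |6|² / 40 = 36/40.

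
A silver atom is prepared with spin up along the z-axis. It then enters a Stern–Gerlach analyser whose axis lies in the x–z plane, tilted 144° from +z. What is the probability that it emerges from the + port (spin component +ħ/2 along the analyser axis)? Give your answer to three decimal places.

0.095

For spin-½, the probability of finding spin-up along an axis at angle θ to the initial spin direction is cos²(θ/2); spin-down is sin²(θ/2).
θ = 144°, so P = cos²(72°) ≈ 0.095.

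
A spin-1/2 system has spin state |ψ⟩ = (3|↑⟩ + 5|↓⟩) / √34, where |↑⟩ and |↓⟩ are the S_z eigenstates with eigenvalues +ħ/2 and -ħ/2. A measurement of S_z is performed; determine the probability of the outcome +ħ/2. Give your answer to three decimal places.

The +ħ/2 outcome corresponds to |↑⟩. Its amplitude in |ψ⟩ is 3/√34.
P = |3|² / 34 = 9/34.

0.265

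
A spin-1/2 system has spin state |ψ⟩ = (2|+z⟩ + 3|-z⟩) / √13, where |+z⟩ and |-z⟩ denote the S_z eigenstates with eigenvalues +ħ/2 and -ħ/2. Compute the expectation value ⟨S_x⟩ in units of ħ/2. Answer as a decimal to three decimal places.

⟨σ_x⟩ = 2 Re(a* b)/(|a|²+|b|²) with a = 2, b = 3.
a* b = 6, so ⟨σ_x⟩ = 12/13.
⟨S_x⟩ = (ħ/2)·⟨σ_x⟩.

0.923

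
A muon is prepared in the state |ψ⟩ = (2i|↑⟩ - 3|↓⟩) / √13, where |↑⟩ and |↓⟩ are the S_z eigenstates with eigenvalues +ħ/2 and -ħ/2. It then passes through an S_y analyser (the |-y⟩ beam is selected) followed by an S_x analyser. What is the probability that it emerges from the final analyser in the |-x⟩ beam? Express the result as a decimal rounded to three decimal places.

0.019

First analyser (S_y): P(|-y⟩) = |⟨-y|ψ⟩|² = 1/26.
After stage 1 the state is |-y⟩; P(|-x⟩) = |⟨-x|-y⟩|² = 1/2.
Joint probability = 1/26 × 1/2 = 0.019.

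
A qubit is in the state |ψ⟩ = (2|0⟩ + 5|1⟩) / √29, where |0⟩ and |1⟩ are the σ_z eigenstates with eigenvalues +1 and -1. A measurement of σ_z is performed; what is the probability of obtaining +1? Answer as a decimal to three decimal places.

0.138

The +1 outcome corresponds to |0⟩. Its amplitude in |ψ⟩ is 2/√29.
P = |2|² / 29 = 4/29.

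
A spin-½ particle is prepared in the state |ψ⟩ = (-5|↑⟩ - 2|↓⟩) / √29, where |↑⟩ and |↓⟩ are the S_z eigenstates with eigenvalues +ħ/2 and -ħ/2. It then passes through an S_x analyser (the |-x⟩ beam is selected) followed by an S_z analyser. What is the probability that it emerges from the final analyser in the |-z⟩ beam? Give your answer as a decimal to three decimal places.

0.078

First analyser (S_x): P(|-x⟩) = |⟨-x|ψ⟩|² = 9/58.
After stage 1 the state is |-x⟩; P(|-z⟩) = |⟨-z|-x⟩|² = 1/2.
Joint probability = 9/58 × 1/2 = 0.078.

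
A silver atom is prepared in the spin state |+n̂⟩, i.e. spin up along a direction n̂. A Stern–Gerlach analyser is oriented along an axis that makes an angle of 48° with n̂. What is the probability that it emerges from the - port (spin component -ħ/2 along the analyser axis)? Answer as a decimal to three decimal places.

0.165

For spin-½, the probability of finding spin-up along an axis at angle θ to the initial spin direction is cos²(θ/2); spin-down is sin²(θ/2).
θ = 48°, so P = sin²(24°) ≈ 0.165.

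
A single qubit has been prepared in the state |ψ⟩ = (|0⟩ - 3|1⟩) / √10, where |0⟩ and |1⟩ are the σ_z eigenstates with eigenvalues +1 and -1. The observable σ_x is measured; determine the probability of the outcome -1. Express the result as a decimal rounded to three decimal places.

0.800

|-x⟩ = (|0⟩ - |1⟩)/√2, so ⟨-x|ψ⟩ = (4) / (√2·√10).
P = |4|² / 20 = 16/20.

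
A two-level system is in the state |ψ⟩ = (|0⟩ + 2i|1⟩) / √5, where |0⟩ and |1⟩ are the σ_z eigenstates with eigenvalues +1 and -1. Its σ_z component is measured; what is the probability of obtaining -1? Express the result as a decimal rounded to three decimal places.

0.800

The -1 outcome corresponds to |1⟩. Its amplitude in |ψ⟩ is 2i/√5.
P = |2i|² / 5 = 4/5.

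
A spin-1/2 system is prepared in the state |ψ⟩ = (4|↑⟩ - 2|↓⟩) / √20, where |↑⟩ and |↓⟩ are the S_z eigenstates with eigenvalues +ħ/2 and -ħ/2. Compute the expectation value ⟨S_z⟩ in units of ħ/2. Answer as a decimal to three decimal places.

⟨σ_z⟩ = |a|² - |b|² divided by |a|²+|b|², with a, b the |↑⟩, |↓⟩ amplitudes.
= (16 - 4)/20 = 12/20.
⟨S_z⟩ = (ħ/2)·⟨σ_z⟩.

0.600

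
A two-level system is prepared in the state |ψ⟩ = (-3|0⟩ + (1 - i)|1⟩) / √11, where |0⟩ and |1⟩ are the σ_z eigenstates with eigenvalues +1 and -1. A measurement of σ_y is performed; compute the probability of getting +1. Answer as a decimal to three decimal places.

0.773

|+y⟩ = (|0⟩ + i|1⟩)/√2, so ⟨+y|ψ⟩ = (-4 - i) / (√2·√11).
P = |-4 - i|² / 22 = 17/22.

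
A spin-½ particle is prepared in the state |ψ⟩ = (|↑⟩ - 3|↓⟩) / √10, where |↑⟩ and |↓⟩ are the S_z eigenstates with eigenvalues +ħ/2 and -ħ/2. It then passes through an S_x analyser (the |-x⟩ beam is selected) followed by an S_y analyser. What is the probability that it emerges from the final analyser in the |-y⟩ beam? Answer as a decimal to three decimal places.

0.400

First analyser (S_x): P(|-x⟩) = |⟨-x|ψ⟩|² = 16/20.
After stage 1 the state is |-x⟩; P(|-y⟩) = |⟨-y|-x⟩|² = 1/2.
Joint probability = 16/20 × 1/2 = 0.400.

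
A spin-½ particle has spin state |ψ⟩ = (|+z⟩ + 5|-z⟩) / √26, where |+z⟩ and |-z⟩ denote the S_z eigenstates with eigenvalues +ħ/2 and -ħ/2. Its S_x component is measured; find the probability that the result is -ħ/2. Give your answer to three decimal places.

|-x⟩ = (|+z⟩ - |-z⟩)/√2, so ⟨-x|ψ⟩ = (-4) / (√2·√26).
P = |-4|² / 52 = 16/52.

0.308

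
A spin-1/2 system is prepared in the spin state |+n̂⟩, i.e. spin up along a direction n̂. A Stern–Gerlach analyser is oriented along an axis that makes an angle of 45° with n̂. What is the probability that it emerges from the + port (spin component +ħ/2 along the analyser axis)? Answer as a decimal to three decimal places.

0.854

For spin-½, the probability of finding spin-up along an axis at angle θ to the initial spin direction is cos²(θ/2); spin-down is sin²(θ/2).
θ = 45°, so P = cos²(22.5°) ≈ 0.854.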